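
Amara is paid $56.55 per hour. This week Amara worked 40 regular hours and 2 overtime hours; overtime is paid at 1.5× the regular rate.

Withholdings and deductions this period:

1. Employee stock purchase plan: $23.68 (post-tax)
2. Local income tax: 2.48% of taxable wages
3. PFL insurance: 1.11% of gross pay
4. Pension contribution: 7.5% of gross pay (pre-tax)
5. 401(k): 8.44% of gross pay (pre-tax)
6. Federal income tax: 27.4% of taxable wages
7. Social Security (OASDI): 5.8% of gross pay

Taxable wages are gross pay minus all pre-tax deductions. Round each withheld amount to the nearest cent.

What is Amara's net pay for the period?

Regular pay: 40 × $56.55 = $2,262.00
Overtime pay: 2 × $56.55 × 1.5 = $169.65
Gross pay = $2,262.00 + $169.65 = $2,431.65
401(k): $2,431.65 × 0.0844 = $205.23
Pension contribution: $2,431.65 × 0.075 = $182.37
Pre-tax total = $205.23 + $182.37 = $387.60
Taxable wages = $2,431.65 − $387.60 = $2,044.05
Local income tax: $2,044.05 × 0.0248 = $50.69
Federal income tax: $2,044.05 × 0.274 = $560.07
Social Security (OASDI): $2,431.65 × 0.058 = $141.04
PFL insurance: $2,431.65 × 0.0111 = $26.99
Employee stock purchase plan: $23.68
Total deductions = $205.23 + $182.37 + $50.69 + $560.07 + $141.04 + $26.99 + $23.68 = $1,190.07
Net pay = $2,431.65 − $1,190.07 = $1,241.58

$1,241.58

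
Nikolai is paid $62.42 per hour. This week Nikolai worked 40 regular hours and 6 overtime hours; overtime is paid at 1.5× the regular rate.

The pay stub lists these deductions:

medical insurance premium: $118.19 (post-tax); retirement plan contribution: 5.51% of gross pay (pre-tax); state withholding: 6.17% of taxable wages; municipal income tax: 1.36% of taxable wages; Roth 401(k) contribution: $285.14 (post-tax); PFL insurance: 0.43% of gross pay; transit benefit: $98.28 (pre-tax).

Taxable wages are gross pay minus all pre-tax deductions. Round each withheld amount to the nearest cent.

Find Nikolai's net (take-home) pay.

$2165.07

Regular pay: 40 × $62.42 = $2496.80
Overtime pay: 6 × $62.42 × 1.5 = $561.78
Gross pay = $2496.80 + $561.78 = $3058.58
Retirement plan contribution: $3058.58 × 0.0551 = $168.53
Transit benefit: $98.28
Pre-tax total = $168.53 + $98.28 = $266.81
Taxable wages = $3058.58 − $266.81 = $2791.77
Municipal income tax: $2791.77 × 0.0136 = $37.97
State withholding: $2791.77 × 0.0617 = $172.25
PFL insurance: $3058.58 × 0.0043 = $13.15
Medical insurance premium: $118.19
Roth 401(k) contribution: $285.14
Total deductions = $168.53 + $98.28 + $37.97 + $172.25 + $13.15 + $118.19 + $285.14 = $893.51
Net pay = $3058.58 − $893.51 = $2165.07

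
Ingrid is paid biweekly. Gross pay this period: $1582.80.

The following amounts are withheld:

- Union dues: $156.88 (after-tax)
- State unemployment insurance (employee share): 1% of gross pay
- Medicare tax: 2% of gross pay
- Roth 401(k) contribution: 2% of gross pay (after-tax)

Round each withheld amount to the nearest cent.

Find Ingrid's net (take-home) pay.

$1346.77

Medicare tax: $1582.80 × 0.02 = $31.66
State unemployment insurance (employee share): $1582.80 × 0.01 = $15.83
Roth 401(k) contribution: $1582.80 × 0.02 = $31.66
Union dues: $156.88
Total deductions = $31.66 + $15.83 + $31.66 + $156.88 = $236.03
Net pay = $1582.80 − $236.03 = $1346.77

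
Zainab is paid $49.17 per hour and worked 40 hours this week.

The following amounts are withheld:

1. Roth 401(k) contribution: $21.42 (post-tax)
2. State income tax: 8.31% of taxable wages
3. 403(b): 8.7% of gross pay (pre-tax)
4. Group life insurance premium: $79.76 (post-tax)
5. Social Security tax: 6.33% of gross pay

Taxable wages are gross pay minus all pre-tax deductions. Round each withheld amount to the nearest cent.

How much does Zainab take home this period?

$1,420.79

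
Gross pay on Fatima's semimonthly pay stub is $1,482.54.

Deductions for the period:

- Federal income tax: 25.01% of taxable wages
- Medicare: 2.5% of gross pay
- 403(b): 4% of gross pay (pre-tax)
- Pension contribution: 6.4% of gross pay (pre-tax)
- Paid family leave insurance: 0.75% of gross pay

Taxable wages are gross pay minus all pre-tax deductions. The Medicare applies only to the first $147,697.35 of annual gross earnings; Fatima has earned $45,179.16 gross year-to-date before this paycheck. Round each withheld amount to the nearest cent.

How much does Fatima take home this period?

$947.96

403(b): $1,482.54 × 0.04 = $59.30
Pension contribution: $1,482.54 × 0.064 = $94.88
Pre-tax total = $59.30 + $94.88 = $154.18
Taxable wages = $1,482.54 − $154.18 = $1,328.36
Federal income tax: $1,328.36 × 0.2501 = $332.22
Medicare: cap not yet reached, full $1,482.54 is subject → $1,482.54 × 0.025 = $37.06
Paid family leave insurance: $1,482.54 × 0.0075 = $11.12
Total deductions = $59.30 + $94.88 + $332.22 + $37.06 + $11.12 = $534.58
Net pay = $1,482.54 − $534.58 = $947.96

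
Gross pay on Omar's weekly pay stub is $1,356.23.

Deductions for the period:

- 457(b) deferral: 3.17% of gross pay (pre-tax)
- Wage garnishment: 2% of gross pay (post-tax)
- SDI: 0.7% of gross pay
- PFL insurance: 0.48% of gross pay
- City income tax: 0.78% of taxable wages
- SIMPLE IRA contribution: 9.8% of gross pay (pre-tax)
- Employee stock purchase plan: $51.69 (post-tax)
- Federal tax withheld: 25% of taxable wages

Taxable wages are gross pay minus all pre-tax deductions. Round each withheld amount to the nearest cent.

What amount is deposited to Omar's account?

$781.23

SIMPLE IRA contribution: $1,356.23 × 0.098 = $132.91
457(b) deferral: $1,356.23 × 0.0317 = $42.99
Pre-tax total = $132.91 + $42.99 = $175.90
Taxable wages = $1,356.23 − $175.90 = $1,180.33
Federal tax withheld: $1,180.33 × 0.25 = $295.08
City income tax: $1,180.33 × 0.0078 = $9.21
SDI: $1,356.23 × 0.007 = $9.49
PFL insurance: $1,356.23 × 0.0048 = $6.51
Employee stock purchase plan: $51.69
Wage garnishment: $1,356.23 × 0.02 = $27.12
Total deductions = $132.91 + $42.99 + $295.08 + $9.21 + $9.49 + $6.51 + $51.69 + $27.12 = $575.00
Net pay = $1,356.23 − $575.00 = $781.23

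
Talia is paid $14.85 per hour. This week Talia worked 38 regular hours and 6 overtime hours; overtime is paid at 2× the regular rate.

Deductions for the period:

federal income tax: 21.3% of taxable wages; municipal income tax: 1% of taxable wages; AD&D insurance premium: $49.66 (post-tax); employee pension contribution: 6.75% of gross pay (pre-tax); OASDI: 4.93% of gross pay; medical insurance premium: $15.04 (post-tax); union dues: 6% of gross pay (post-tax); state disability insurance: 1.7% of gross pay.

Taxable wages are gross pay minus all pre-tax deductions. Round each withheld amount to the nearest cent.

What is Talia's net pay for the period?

Regular pay: 38 × $14.85 = $564.30
Overtime pay: 6 × $14.85 × 2 = $178.20
Gross pay = $564.30 + $178.20 = $742.50
Employee pension contribution: $742.50 × 0.0675 = $50.12
Taxable wages = $742.50 − $50.12 = $692.38
Federal income tax: $692.38 × 0.213 = $147.48
Municipal income tax: $692.38 × 0.01 = $6.92
OASDI: $742.50 × 0.0493 = $36.61
State disability insurance: $742.50 × 0.017 = $12.62
Medical insurance premium: $15.04
AD&D insurance premium: $49.66
Union dues: $742.50 × 0.06 = $44.55
Total deductions = $50.12 + $147.48 + $6.92 + $36.61 + $12.62 + $15.04 + $49.66 + $44.55 = $363.00
Net pay = $742.50 − $363.00 = $379.50

$379.50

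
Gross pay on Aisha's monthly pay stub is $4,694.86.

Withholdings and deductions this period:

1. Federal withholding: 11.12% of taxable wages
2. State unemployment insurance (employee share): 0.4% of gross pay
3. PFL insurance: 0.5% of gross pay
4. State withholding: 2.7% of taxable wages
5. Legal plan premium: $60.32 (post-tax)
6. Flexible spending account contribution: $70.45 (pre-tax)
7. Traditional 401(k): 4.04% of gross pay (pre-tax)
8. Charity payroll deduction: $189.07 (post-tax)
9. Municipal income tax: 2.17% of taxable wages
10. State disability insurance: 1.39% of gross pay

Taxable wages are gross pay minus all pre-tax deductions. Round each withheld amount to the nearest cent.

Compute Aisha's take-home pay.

Traditional 401(k): $4,694.86 × 0.0404 = $189.67
Flexible spending account contribution: $70.45
Pre-tax total = $189.67 + $70.45 = $260.12
Taxable wages = $4,694.86 − $260.12 = $4,434.74
Federal withholding: $4,434.74 × 0.1112 = $493.14
State withholding: $4,434.74 × 0.027 = $119.74
Municipal income tax: $4,434.74 × 0.0217 = $96.23
State disability insurance: $4,694.86 × 0.0139 = $65.26
PFL insurance: $4,694.86 × 0.005 = $23.47
State unemployment insurance (employee share): $4,694.86 × 0.004 = $18.78
Charity payroll deduction: $189.07
Legal plan premium: $60.32
Total deductions = $189.67 + $70.45 + $493.14 + $119.74 + $96.23 + $65.26 + $23.47 + $18.78 + $189.07 + $60.32 = $1,326.13
Net pay = $4,694.86 − $1,326.13 = $3,368.73

$3,368.73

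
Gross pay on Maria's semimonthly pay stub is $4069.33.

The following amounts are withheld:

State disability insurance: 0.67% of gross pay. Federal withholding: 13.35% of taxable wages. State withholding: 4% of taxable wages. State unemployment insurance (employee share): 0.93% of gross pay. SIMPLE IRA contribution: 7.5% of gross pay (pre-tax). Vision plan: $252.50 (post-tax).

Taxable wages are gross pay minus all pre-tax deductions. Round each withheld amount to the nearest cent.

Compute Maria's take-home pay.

$2793.45

SIMPLE IRA contribution: $4069.33 × 0.075 = $305.20
Taxable wages = $4069.33 − $305.20 = $3764.13
State withholding: $3764.13 × 0.04 = $150.57
Federal withholding: $3764.13 × 0.1335 = $502.51
State unemployment insurance (employee share): $4069.33 × 0.0093 = $37.84
State disability insurance: $4069.33 × 0.0067 = $27.26
Vision plan: $252.50
Total deductions = $305.20 + $150.57 + $502.51 + $37.84 + $27.26 + $252.50 = $1275.88
Net pay = $4069.33 − $1275.88 = $2793.45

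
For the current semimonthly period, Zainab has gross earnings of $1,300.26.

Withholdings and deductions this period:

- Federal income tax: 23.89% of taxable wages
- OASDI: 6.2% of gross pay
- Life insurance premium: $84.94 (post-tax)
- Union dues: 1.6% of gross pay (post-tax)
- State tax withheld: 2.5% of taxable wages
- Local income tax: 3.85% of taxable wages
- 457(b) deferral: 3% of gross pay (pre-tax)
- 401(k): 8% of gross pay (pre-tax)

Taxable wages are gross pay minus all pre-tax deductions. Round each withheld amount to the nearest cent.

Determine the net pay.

$620.93

401(k): $1,300.26 × 0.08 = $104.02
457(b) deferral: $1,300.26 × 0.03 = $39.01
Pre-tax total = $104.02 + $39.01 = $143.03
Taxable wages = $1,300.26 − $143.03 = $1,157.23
Federal income tax: $1,157.23 × 0.2389 = $276.46
State tax withheld: $1,157.23 × 0.025 = $28.93
Local income tax: $1,157.23 × 0.0385 = $44.55
OASDI: $1,300.26 × 0.062 = $80.62
Life insurance premium: $84.94
Union dues: $1,300.26 × 0.016 = $20.80
Total deductions = $104.02 + $39.01 + $276.46 + $28.93 + $44.55 + $80.62 + $84.94 + $20.80 = $679.33
Net pay = $1,300.26 − $679.33 = $620.93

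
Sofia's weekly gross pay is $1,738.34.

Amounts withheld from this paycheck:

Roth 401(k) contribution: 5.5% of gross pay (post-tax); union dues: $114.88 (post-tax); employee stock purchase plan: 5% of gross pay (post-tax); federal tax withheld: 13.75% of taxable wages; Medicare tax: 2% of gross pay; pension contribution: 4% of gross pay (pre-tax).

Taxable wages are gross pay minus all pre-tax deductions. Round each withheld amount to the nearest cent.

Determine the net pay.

Pension contribution: $1,738.34 × 0.04 = $69.53
Taxable wages = $1,738.34 − $69.53 = $1,668.81
Federal tax withheld: $1,668.81 × 0.1375 = $229.46
Medicare tax: $1,738.34 × 0.02 = $34.77
Employee stock purchase plan: $1,738.34 × 0.05 = $86.92
Union dues: $114.88
Roth 401(k) contribution: $1,738.34 × 0.055 = $95.61
Total deductions = $69.53 + $229.46 + $34.77 + $86.92 + $114.88 + $95.61 = $631.17
Net pay = $1,738.34 − $631.17 = $1,107.17

$1,107.17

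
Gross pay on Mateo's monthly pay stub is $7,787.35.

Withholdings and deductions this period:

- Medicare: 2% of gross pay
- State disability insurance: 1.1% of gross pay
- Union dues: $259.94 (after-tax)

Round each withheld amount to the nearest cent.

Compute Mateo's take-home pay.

$7,286.00

Medicare: $7,787.35 × 0.02 = $155.75
State disability insurance: $7,787.35 × 0.011 = $85.66
Union dues: $259.94
Total deductions = $155.75 + $85.66 + $259.94 = $501.35
Net pay = $7,787.35 − $501.35 = $7,286.00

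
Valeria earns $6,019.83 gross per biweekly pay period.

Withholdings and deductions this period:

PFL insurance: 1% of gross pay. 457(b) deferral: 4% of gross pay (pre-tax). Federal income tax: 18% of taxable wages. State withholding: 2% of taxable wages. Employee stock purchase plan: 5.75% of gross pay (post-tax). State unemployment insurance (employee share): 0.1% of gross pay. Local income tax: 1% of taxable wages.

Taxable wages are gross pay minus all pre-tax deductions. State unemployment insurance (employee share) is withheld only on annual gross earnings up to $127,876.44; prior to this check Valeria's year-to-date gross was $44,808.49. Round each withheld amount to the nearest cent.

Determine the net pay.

$4,153.08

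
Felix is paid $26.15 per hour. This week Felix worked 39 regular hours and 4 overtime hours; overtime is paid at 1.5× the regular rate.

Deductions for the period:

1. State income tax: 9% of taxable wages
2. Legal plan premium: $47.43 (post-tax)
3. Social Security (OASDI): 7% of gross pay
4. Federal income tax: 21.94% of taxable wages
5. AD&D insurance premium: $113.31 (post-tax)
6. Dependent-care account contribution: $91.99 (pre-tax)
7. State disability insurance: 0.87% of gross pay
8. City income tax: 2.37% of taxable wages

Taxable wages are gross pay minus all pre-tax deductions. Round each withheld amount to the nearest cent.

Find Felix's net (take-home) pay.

$470.07

Regular pay: 39 × $26.15 = $1,019.85
Overtime pay: 4 × $26.15 × 1.5 = $156.90
Gross pay = $1,019.85 + $156.90 = $1,176.75
Dependent-care account contribution: $91.99
Taxable wages = $1,176.75 − $91.99 = $1,084.76
Federal income tax: $1,084.76 × 0.2194 = $238.00
State income tax: $1,084.76 × 0.09 = $97.63
City income tax: $1,084.76 × 0.0237 = $25.71
State disability insurance: $1,176.75 × 0.0087 = $10.24
Social Security (OASDI): $1,176.75 × 0.07 = $82.37
Legal plan premium: $47.43
AD&D insurance premium: $113.31
Total deductions = $91.99 + $238.00 + $97.63 + $25.71 + $10.24 + $82.37 + $47.43 + $113.31 = $706.68
Net pay = $1,176.75 − $706.68 = $470.07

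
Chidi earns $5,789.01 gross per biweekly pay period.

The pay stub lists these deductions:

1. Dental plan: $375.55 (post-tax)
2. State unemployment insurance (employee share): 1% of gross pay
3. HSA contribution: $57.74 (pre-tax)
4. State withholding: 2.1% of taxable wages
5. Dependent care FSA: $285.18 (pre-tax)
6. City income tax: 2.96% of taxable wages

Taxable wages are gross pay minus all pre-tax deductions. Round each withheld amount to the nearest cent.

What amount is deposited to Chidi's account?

HSA contribution: $57.74
Dependent care FSA: $285.18
Pre-tax total = $57.74 + $285.18 = $342.92
Taxable wages = $5,789.01 − $342.92 = $5,446.09
State withholding: $5,446.09 × 0.021 = $114.37
City income tax: $5,446.09 × 0.0296 = $161.20
State unemployment insurance (employee share): $5,789.01 × 0.01 = $57.89
Dental plan: $375.55
Total deductions = $57.74 + $285.18 + $114.37 + $161.20 + $57.89 + $375.55 = $1,051.93
Net pay = $5,789.01 − $1,051.93 = $4,737.08

$4,737.08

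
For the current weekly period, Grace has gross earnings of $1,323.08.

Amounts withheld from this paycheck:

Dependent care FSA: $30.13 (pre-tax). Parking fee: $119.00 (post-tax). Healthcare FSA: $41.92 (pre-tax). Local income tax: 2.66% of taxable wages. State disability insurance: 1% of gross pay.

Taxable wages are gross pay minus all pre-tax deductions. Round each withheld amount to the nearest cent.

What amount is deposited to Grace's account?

Healthcare FSA: $41.92
Dependent care FSA: $30.13
Pre-tax total = $41.92 + $30.13 = $72.05
Taxable wages = $1,323.08 − $72.05 = $1,251.03
Local income tax: $1,251.03 × 0.0266 = $33.28
State disability insurance: $1,323.08 × 0.01 = $13.23
Parking fee: $119.00
Total deductions = $41.92 + $30.13 + $33.28 + $13.23 + $119.00 = $237.56
Net pay = $1,323.08 − $237.56 = $1,085.52

$1,085.52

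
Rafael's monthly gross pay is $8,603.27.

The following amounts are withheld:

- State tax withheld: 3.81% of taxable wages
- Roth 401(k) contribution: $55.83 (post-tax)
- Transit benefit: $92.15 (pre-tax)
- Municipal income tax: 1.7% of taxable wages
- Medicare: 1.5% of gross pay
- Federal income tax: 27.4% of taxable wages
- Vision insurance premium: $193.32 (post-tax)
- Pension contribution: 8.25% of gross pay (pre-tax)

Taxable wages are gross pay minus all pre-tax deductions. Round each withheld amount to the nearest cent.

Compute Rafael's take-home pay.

$4,855.73

Pension contribution: $8,603.27 × 0.0825 = $709.77
Transit benefit: $92.15
Pre-tax total = $709.77 + $92.15 = $801.92
Taxable wages = $8,603.27 − $801.92 = $7,801.35
State tax withheld: $7,801.35 × 0.0381 = $297.23
Federal income tax: $7,801.35 × 0.274 = $2,137.57
Municipal income tax: $7,801.35 × 0.017 = $132.62
Medicare: $8,603.27 × 0.015 = $129.05
Vision insurance premium: $193.32
Roth 401(k) contribution: $55.83
Total deductions = $709.77 + $92.15 + $297.23 + $2,137.57 + $132.62 + $129.05 + $193.32 + $55.83 = $3,747.54
Net pay = $8,603.27 − $3,747.54 = $4,855.73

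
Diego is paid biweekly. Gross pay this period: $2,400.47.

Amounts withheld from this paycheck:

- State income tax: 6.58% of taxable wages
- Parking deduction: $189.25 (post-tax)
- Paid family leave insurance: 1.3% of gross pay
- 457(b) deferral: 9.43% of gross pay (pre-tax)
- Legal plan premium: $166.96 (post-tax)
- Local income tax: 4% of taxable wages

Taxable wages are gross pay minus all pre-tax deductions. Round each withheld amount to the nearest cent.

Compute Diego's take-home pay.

$1,556.67

457(b) deferral: $2,400.47 × 0.0943 = $226.36
Taxable wages = $2,400.47 − $226.36 = $2,174.11
State income tax: $2,174.11 × 0.0658 = $143.06
Local income tax: $2,174.11 × 0.04 = $86.96
Paid family leave insurance: $2,400.47 × 0.013 = $31.21
Legal plan premium: $166.96
Parking deduction: $189.25
Total deductions = $226.36 + $143.06 + $86.96 + $31.21 + $166.96 + $189.25 = $843.80
Net pay = $2,400.47 − $843.80 = $1,556.67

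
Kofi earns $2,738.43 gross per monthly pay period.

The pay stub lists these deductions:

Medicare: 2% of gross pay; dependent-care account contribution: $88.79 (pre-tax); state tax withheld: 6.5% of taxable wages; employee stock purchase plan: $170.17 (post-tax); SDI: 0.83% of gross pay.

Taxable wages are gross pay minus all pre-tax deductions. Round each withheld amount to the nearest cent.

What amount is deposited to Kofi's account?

$2,229.74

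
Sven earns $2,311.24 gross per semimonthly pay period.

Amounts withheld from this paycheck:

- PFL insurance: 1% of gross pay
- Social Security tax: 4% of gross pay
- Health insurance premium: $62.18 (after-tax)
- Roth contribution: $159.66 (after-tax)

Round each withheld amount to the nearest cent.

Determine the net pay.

$1,973.84

Social Security tax: $2,311.24 × 0.04 = $92.45
PFL insurance: $2,311.24 × 0.01 = $23.11
Roth contribution: $159.66
Health insurance premium: $62.18
Total deductions = $92.45 + $23.11 + $159.66 + $62.18 = $337.40
Net pay = $2,311.24 − $337.40 = $1,973.84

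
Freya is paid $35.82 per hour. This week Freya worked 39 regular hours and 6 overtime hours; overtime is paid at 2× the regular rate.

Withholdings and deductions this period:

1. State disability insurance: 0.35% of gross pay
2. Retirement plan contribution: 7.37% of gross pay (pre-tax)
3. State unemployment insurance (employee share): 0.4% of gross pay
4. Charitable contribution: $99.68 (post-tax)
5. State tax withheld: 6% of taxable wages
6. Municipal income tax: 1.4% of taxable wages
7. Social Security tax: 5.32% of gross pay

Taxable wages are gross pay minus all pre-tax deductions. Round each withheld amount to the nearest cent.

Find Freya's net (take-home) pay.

Regular pay: 39 × $35.82 = $1,396.98
Overtime pay: 6 × $35.82 × 2 = $429.84
Gross pay = $1,396.98 + $429.84 = $1,826.82
Retirement plan contribution: $1,826.82 × 0.0737 = $134.64
Taxable wages = $1,826.82 − $134.64 = $1,692.18
State tax withheld: $1,692.18 × 0.06 = $101.53
Municipal income tax: $1,692.18 × 0.014 = $23.69
State unemployment insurance (employee share): $1,826.82 × 0.004 = $7.31
State disability insurance: $1,826.82 × 0.0035 = $6.39
Social Security tax: $1,826.82 × 0.0532 = $97.19
Charitable contribution: $99.68
Total deductions = $134.64 + $101.53 + $23.69 + $7.31 + $6.39 + $97.19 + $99.68 = $470.43
Net pay = $1,826.82 − $470.43 = $1,356.39

$1,356.39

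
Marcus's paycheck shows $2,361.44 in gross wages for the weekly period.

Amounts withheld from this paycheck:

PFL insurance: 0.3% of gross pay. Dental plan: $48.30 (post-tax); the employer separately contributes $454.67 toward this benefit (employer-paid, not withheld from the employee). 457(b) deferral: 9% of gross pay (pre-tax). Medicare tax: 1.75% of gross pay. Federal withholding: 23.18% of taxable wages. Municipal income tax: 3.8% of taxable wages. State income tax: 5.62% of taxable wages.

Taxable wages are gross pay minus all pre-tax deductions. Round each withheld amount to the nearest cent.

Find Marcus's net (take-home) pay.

$1,351.65

457(b) deferral: $2,361.44 × 0.09 = $212.53
Taxable wages = $2,361.44 − $212.53 = $2,148.91
State income tax: $2,148.91 × 0.0562 = $120.77
Federal withholding: $2,148.91 × 0.2318 = $498.12
Municipal income tax: $2,148.91 × 0.038 = $81.66
PFL insurance: $2,361.44 × 0.003 = $7.08
Medicare tax: $2,361.44 × 0.0175 = $41.33
Dental plan: $48.30
(Employer's $454.67 toward dental plan is not withheld from the employee.)
Total deductions = $212.53 + $120.77 + $498.12 + $81.66 + $7.08 + $41.33 + $48.30 = $1,009.79
Net pay = $2,361.44 − $1,009.79 = $1,351.65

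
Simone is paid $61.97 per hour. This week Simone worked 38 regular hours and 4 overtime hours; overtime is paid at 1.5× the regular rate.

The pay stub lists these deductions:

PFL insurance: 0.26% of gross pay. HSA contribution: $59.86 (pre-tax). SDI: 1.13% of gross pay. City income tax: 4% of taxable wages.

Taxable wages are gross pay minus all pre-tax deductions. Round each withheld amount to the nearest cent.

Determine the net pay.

$2,522.25

Regular pay: 38 × $61.97 = $2,354.86
Overtime pay: 4 × $61.97 × 1.5 = $371.82
Gross pay = $2,354.86 + $371.82 = $2,726.68
HSA contribution: $59.86
Taxable wages = $2,726.68 − $59.86 = $2,666.82
City income tax: $2,666.82 × 0.04 = $106.67
PFL insurance: $2,726.68 × 0.0026 = $7.09
SDI: $2,726.68 × 0.0113 = $30.81
Total deductions = $59.86 + $106.67 + $7.09 + $30.81 = $204.43
Net pay = $2,726.68 − $204.43 = $2,522.25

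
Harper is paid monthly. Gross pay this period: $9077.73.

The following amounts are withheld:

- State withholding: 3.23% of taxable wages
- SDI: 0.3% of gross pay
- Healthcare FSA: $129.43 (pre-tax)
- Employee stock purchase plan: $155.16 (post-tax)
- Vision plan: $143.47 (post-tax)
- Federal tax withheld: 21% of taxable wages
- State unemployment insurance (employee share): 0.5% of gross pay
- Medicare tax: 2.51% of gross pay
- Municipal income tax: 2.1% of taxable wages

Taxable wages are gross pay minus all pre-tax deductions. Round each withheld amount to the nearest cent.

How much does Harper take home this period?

$5993.12

Healthcare FSA: $129.43
Taxable wages = $9077.73 − $129.43 = $8948.30
State withholding: $8948.30 × 0.0323 = $289.03
Municipal income tax: $8948.30 × 0.021 = $187.91
Federal tax withheld: $8948.30 × 0.21 = $1879.14
Medicare tax: $9077.73 × 0.0251 = $227.85
SDI: $9077.73 × 0.003 = $27.23
State unemployment insurance (employee share): $9077.73 × 0.005 = $45.39
Employee stock purchase plan: $155.16
Vision plan: $143.47
Total deductions = $129.43 + $289.03 + $187.91 + $1879.14 + $227.85 + $27.23 + $45.39 + $155.16 + $143.47 = $3084.61
Net pay = $9077.73 − $3084.61 = $5993.12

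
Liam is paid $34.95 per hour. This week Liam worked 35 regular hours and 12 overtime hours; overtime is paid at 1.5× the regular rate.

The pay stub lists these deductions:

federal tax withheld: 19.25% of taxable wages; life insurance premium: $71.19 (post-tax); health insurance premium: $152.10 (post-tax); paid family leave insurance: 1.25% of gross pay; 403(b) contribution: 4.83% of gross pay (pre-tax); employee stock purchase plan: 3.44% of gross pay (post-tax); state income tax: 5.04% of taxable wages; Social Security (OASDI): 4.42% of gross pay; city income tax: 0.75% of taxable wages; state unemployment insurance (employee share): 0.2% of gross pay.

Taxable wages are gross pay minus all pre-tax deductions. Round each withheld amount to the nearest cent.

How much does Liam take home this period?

$925.73

Regular pay: 35 × $34.95 = $1223.25
Overtime pay: 12 × $34.95 × 1.5 = $629.10
Gross pay = $1223.25 + $629.10 = $1852.35
403(b) contribution: $1852.35 × 0.0483 = $89.47
Taxable wages = $1852.35 − $89.47 = $1762.88
City income tax: $1762.88 × 0.0075 = $13.22
Federal tax withheld: $1762.88 × 0.1925 = $339.35
State income tax: $1762.88 × 0.0504 = $88.85
Social Security (OASDI): $1852.35 × 0.0442 = $81.87
State unemployment insurance (employee share): $1852.35 × 0.002 = $3.70
Paid family leave insurance: $1852.35 × 0.0125 = $23.15
Life insurance premium: $71.19
Employee stock purchase plan: $1852.35 × 0.0344 = $63.72
Health insurance premium: $152.10
Total deductions = $89.47 + $13.22 + $339.35 + $88.85 + $81.87 + $3.70 + $23.15 + $71.19 + $63.72 + $152.10 = $926.62
Net pay = $1852.35 − $926.62 = $925.73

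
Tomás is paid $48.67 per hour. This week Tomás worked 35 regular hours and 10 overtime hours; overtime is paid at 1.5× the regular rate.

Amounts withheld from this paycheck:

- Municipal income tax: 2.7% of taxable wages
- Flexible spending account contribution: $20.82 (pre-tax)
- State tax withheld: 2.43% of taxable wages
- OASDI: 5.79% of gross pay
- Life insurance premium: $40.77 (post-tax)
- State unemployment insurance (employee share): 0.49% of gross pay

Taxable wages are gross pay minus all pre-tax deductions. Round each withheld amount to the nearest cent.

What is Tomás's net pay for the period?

$2095.32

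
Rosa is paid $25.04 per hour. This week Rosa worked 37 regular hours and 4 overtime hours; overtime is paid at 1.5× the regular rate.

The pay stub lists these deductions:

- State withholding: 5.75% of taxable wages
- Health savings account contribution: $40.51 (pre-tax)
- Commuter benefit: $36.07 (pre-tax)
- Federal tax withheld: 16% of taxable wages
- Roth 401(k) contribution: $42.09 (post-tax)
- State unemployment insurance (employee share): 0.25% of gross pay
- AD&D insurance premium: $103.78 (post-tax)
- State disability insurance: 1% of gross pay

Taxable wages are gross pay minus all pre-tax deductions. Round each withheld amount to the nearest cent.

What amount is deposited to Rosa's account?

$623.28

Regular pay: 37 × $25.04 = $926.48
Overtime pay: 4 × $25.04 × 1.5 = $150.24
Gross pay = $926.48 + $150.24 = $1,076.72
Health savings account contribution: $40.51
Commuter benefit: $36.07
Pre-tax total = $40.51 + $36.07 = $76.58
Taxable wages = $1,076.72 − $76.58 = $1,000.14
Federal tax withheld: $1,000.14 × 0.16 = $160.02
State withholding: $1,000.14 × 0.0575 = $57.51
State disability insurance: $1,076.72 × 0.01 = $10.77
State unemployment insurance (employee share): $1,076.72 × 0.0025 = $2.69
Roth 401(k) contribution: $42.09
AD&D insurance premium: $103.78
Total deductions = $40.51 + $36.07 + $160.02 + $57.51 + $10.77 + $2.69 + $42.09 + $103.78 = $453.44
Net pay = $1,076.72 − $453.44 = $623.28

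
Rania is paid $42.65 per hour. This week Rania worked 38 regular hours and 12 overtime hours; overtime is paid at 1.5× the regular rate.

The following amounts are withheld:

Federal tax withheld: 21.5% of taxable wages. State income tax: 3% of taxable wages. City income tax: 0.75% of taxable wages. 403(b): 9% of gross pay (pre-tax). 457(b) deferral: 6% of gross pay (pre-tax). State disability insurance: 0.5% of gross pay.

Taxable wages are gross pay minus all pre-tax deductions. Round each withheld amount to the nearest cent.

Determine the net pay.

$1,505.59

Regular pay: 38 × $42.65 = $1,620.70
Overtime pay: 12 × $42.65 × 1.5 = $767.70
Gross pay = $1,620.70 + $767.70 = $2,388.40
403(b): $2,388.40 × 0.09 = $214.96
457(b) deferral: $2,388.40 × 0.06 = $143.30
Pre-tax total = $214.96 + $143.30 = $358.26
Taxable wages = $2,388.40 − $358.26 = $2,030.14
Federal tax withheld: $2,030.14 × 0.215 = $436.48
State income tax: $2,030.14 × 0.03 = $60.90
City income tax: $2,030.14 × 0.0075 = $15.23
State disability insurance: $2,388.40 × 0.005 = $11.94
Total deductions = $214.96 + $143.30 + $436.48 + $60.90 + $15.23 + $11.94 = $882.81
Net pay = $2,388.40 − $882.81 = $1,505.59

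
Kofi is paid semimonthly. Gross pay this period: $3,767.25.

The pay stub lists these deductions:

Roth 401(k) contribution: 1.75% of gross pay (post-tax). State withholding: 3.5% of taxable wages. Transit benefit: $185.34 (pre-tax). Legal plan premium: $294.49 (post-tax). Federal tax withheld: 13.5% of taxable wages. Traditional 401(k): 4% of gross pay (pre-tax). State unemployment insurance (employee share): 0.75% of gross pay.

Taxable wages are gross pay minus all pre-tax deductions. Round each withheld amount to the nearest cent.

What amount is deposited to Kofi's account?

Transit benefit: $185.34
Traditional 401(k): $3,767.25 × 0.04 = $150.69
Pre-tax total = $185.34 + $150.69 = $336.03
Taxable wages = $3,767.25 − $336.03 = $3,431.22
Federal tax withheld: $3,431.22 × 0.135 = $463.21
State withholding: $3,431.22 × 0.035 = $120.09
State unemployment insurance (employee share): $3,767.25 × 0.0075 = $28.25
Legal plan premium: $294.49
Roth 401(k) contribution: $3,767.25 × 0.0175 = $65.93
Total deductions = $185.34 + $150.69 + $463.21 + $120.09 + $28.25 + $294.49 + $65.93 = $1,308.00
Net pay = $3,767.25 − $1,308.00 = $2,459.25

$2,459.25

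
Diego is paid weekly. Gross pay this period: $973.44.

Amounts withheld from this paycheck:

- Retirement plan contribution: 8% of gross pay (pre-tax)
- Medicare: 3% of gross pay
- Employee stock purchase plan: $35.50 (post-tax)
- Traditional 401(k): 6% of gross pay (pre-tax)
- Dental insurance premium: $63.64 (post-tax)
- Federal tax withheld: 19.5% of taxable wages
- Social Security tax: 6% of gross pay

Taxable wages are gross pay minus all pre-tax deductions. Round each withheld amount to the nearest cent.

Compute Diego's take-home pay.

Traditional 401(k): $973.44 × 0.06 = $58.41
Retirement plan contribution: $973.44 × 0.08 = $77.88
Pre-tax total = $58.41 + $77.88 = $136.29
Taxable wages = $973.44 − $136.29 = $837.15
Federal tax withheld: $837.15 × 0.195 = $163.24
Medicare: $973.44 × 0.03 = $29.20
Social Security tax: $973.44 × 0.06 = $58.41
Dental insurance premium: $63.64
Employee stock purchase plan: $35.50
Total deductions = $58.41 + $77.88 + $163.24 + $29.20 + $58.41 + $63.64 + $35.50 = $486.28
Net pay = $973.44 − $486.28 = $487.16

$487.16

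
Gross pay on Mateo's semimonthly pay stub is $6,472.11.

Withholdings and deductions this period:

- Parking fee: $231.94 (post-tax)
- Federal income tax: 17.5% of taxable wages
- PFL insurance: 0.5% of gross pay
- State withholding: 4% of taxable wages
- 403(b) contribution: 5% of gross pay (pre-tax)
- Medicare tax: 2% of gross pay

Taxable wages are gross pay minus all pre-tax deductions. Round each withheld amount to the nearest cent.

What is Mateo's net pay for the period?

$4,432.83

403(b) contribution: $6,472.11 × 0.05 = $323.61
Taxable wages = $6,472.11 − $323.61 = $6,148.50
Federal income tax: $6,148.50 × 0.175 = $1,075.99
State withholding: $6,148.50 × 0.04 = $245.94
PFL insurance: $6,472.11 × 0.005 = $32.36
Medicare tax: $6,472.11 × 0.02 = $129.44
Parking fee: $231.94
Total deductions = $323.61 + $1,075.99 + $245.94 + $32.36 + $129.44 + $231.94 = $2,039.28
Net pay = $6,472.11 − $2,039.28 = $4,432.83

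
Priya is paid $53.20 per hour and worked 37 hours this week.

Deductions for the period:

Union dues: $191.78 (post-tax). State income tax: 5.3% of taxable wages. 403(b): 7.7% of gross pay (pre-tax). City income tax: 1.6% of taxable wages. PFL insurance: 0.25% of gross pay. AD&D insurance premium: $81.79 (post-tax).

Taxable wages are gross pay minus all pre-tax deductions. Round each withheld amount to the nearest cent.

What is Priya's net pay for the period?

Gross pay: 37 × $53.20 = $1968.40
403(b): $1968.40 × 0.077 = $151.57
Taxable wages = $1968.40 − $151.57 = $1816.83
State income tax: $1816.83 × 0.053 = $96.29
City income tax: $1816.83 × 0.016 = $29.07
PFL insurance: $1968.40 × 0.0025 = $4.92
Union dues: $191.78
AD&D insurance premium: $81.79
Total deductions = $151.57 + $96.29 + $29.07 + $4.92 + $191.78 + $81.79 = $555.42
Net pay = $1968.40 − $555.42 = $1412.98

$1412.98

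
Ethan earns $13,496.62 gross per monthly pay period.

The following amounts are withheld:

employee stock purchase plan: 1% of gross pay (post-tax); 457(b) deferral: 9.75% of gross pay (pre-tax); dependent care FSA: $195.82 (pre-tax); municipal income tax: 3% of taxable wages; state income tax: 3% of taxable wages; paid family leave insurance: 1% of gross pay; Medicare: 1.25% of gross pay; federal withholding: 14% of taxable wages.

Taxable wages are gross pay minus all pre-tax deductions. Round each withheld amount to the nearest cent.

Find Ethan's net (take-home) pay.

Dependent care FSA: $195.82
457(b) deferral: $13,496.62 × 0.0975 = $1,315.92
Pre-tax total = $195.82 + $1,315.92 = $1,511.74
Taxable wages = $13,496.62 − $1,511.74 = $11,984.88
Municipal income tax: $11,984.88 × 0.03 = $359.55
State income tax: $11,984.88 × 0.03 = $359.55
Federal withholding: $11,984.88 × 0.14 = $1,677.88
Paid family leave insurance: $13,496.62 × 0.01 = $134.97
Medicare: $13,496.62 × 0.0125 = $168.71
Employee stock purchase plan: $13,496.62 × 0.01 = $134.97
Total deductions = $195.82 + $1,315.92 + $359.55 + $359.55 + $1,677.88 + $134.97 + $168.71 + $134.97 = $4,347.37
Net pay = $13,496.62 − $4,347.37 = $9,149.25

$9,149.25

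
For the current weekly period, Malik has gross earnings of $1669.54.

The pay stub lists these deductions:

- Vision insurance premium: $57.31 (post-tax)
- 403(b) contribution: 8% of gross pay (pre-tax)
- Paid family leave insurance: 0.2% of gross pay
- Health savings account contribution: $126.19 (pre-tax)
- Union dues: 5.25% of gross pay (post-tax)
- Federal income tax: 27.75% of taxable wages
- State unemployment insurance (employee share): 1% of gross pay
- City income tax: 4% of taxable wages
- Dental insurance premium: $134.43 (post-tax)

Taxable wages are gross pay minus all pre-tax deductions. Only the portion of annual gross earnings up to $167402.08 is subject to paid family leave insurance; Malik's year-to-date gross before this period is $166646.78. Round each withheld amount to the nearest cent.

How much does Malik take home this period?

Health savings account contribution: $126.19
403(b) contribution: $1669.54 × 0.08 = $133.56
Pre-tax total = $126.19 + $133.56 = $259.75
Taxable wages = $1669.54 − $259.75 = $1409.79
City income tax: $1409.79 × 0.04 = $56.39
Federal income tax: $1409.79 × 0.2775 = $391.22
Paid family leave insurance: only $167402.08 − $166646.78 = $755.30 of this check is subject → $755.30 × 0.002 = $1.51
State unemployment insurance (employee share): $1669.54 × 0.01 = $16.70
Vision insurance premium: $57.31
Union dues: $1669.54 × 0.0525 = $87.65
Dental insurance premium: $134.43
Total deductions = $126.19 + $133.56 + $56.39 + $391.22 + $1.51 + $16.70 + $57.31 + $87.65 + $134.43 = $1004.96
Net pay = $1669.54 − $1004.96 = $664.58

$664.58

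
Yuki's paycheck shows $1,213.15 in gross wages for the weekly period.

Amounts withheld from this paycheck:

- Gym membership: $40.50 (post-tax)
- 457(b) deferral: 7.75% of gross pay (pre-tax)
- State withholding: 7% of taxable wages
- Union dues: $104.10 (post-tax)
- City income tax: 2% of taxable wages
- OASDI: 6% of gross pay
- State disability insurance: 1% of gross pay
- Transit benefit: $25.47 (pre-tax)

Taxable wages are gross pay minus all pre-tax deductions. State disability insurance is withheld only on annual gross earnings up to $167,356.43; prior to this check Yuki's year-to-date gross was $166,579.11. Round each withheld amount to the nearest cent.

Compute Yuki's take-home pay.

457(b) deferral: $1,213.15 × 0.0775 = $94.02
Transit benefit: $25.47
Pre-tax total = $94.02 + $25.47 = $119.49
Taxable wages = $1,213.15 − $119.49 = $1,093.66
City income tax: $1,093.66 × 0.02 = $21.87
State withholding: $1,093.66 × 0.07 = $76.56
OASDI: $1,213.15 × 0.06 = $72.79
State disability insurance: only $167,356.43 − $166,579.11 = $777.32 of this check is subject → $777.32 × 0.01 = $7.77
Gym membership: $40.50
Union dues: $104.10
Total deductions = $94.02 + $25.47 + $21.87 + $76.56 + $72.79 + $7.77 + $40.50 + $104.10 = $443.08
Net pay = $1,213.15 − $443.08 = $770.07

$770.07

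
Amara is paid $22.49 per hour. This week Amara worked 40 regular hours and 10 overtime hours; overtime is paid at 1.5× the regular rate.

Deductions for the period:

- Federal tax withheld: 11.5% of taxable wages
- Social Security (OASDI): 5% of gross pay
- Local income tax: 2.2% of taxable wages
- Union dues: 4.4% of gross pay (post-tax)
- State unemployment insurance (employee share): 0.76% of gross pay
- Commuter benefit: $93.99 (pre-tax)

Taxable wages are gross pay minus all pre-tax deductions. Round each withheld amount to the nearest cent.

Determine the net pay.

$860.69

Regular pay: 40 × $22.49 = $899.60
Overtime pay: 10 × $22.49 × 1.5 = $337.35
Gross pay = $899.60 + $337.35 = $1,236.95
Commuter benefit: $93.99
Taxable wages = $1,236.95 − $93.99 = $1,142.96
Federal tax withheld: $1,142.96 × 0.115 = $131.44
Local income tax: $1,142.96 × 0.022 = $25.15
State unemployment insurance (employee share): $1,236.95 × 0.0076 = $9.40
Social Security (OASDI): $1,236.95 × 0.05 = $61.85
Union dues: $1,236.95 × 0.044 = $54.43
Total deductions = $93.99 + $131.44 + $25.15 + $9.40 + $61.85 + $54.43 = $376.26
Net pay = $1,236.95 − $376.26 = $860.69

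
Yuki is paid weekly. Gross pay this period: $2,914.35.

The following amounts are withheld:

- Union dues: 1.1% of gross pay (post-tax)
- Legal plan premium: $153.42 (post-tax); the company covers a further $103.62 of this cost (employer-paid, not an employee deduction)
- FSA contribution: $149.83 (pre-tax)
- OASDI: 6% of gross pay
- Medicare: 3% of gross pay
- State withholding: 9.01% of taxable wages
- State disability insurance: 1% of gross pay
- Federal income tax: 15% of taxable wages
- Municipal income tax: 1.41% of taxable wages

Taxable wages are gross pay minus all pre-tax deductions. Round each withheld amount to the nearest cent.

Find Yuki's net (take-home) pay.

$1,584.87

FSA contribution: $149.83
Taxable wages = $2,914.35 − $149.83 = $2,764.52
Municipal income tax: $2,764.52 × 0.0141 = $38.98
State withholding: $2,764.52 × 0.0901 = $249.08
Federal income tax: $2,764.52 × 0.15 = $414.68
State disability insurance: $2,914.35 × 0.01 = $29.14
Medicare: $2,914.35 × 0.03 = $87.43
OASDI: $2,914.35 × 0.06 = $174.86
Legal plan premium: $153.42
Union dues: $2,914.35 × 0.011 = $32.06
(Employer's $103.62 toward legal plan premium is not withheld from the employee.)
Total deductions = $149.83 + $38.98 + $249.08 + $414.68 + $29.14 + $87.43 + $174.86 + $153.42 + $32.06 = $1,329.48
Net pay = $2,914.35 − $1,329.48 = $1,584.87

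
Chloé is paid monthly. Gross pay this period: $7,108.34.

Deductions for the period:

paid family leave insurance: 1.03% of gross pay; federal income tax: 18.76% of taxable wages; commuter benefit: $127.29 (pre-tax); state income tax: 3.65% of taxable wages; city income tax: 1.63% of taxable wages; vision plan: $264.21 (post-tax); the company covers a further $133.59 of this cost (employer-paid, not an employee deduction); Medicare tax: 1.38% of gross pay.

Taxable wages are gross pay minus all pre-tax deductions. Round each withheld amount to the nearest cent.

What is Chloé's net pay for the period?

$4,867.28

Commuter benefit: $127.29
Taxable wages = $7,108.34 − $127.29 = $6,981.05
Federal income tax: $6,981.05 × 0.1876 = $1,309.64
City income tax: $6,981.05 × 0.0163 = $113.79
State income tax: $6,981.05 × 0.0365 = $254.81
Paid family leave insurance: $7,108.34 × 0.0103 = $73.22
Medicare tax: $7,108.34 × 0.0138 = $98.10
Vision plan: $264.21
(Employer's $133.59 toward vision plan is not withheld from the employee.)
Total deductions = $127.29 + $1,309.64 + $113.79 + $254.81 + $73.22 + $98.10 + $264.21 = $2,241.06
Net pay = $7,108.34 − $2,241.06 = $4,867.28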